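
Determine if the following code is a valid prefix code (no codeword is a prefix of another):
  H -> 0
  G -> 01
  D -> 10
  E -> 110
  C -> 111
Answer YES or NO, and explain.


Checking each pair (does one codeword prefix another?):
  H='0' vs G='01': prefix -- VIOLATION

NO -- this is NOT a valid prefix code. H (0) is a prefix of G (01).


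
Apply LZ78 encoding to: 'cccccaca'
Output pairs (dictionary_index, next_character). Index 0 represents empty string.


LZ78 encoding steps:
Dictionary: {0: ''}
Step 1: w='' (idx 0), next='c' -> output (0, 'c'), add 'c' as idx 1
Step 2: w='c' (idx 1), next='c' -> output (1, 'c'), add 'cc' as idx 2
Step 3: w='cc' (idx 2), next='a' -> output (2, 'a'), add 'cca' as idx 3
Step 4: w='c' (idx 1), next='a' -> output (1, 'a'), add 'ca' as idx 4


Encoded: [(0, 'c'), (1, 'c'), (2, 'a'), (1, 'a')]


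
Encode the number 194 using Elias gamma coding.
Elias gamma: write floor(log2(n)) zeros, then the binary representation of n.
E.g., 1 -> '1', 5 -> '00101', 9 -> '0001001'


num_bits = floor(log2(194)) + 1 = 8
leading_zeros = num_bits - 1 = 7
binary(194) = 11000010

Elias gamma(194) = '0000000' + '11000010' = 000000011000010 (15 bits)


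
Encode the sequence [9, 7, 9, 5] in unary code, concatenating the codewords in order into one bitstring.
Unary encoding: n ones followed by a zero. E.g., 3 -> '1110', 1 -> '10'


Encode each number as n ones followed by a terminating 0:
  9 -> 1111111110 (10 bits)
  7 -> 11111110 (8 bits)
  9 -> 1111111110 (10 bits)
  5 -> 111110 (6 bits)
Total length = 10 + 8 + 10 + 6 = 34 bits.

Unary([9, 7, 9, 5]) = 1111111110111111101111111110111110 (34 bits)


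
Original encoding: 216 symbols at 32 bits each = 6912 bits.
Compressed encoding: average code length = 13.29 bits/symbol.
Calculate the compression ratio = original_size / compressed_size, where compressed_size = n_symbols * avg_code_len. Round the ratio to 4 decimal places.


original_size = n_symbols * orig_bits = 216 * 32 = 6912 bits
compressed_size = n_symbols * avg_code_len = 216 * 13.29 = 2870.64 bits
ratio = original_size / compressed_size = 6912 / 2870.64 = 2.4078

Compression ratio = 2.4078


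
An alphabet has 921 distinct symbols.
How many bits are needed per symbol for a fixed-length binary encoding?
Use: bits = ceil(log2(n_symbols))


log2(921) = 9.8471
Bracket: 2^9 = 512 < 921 <= 2^10 = 1024
So ceil(log2(921)) = 10

bits = ceil(log2(921)) = ceil(9.8471) = 10 bits


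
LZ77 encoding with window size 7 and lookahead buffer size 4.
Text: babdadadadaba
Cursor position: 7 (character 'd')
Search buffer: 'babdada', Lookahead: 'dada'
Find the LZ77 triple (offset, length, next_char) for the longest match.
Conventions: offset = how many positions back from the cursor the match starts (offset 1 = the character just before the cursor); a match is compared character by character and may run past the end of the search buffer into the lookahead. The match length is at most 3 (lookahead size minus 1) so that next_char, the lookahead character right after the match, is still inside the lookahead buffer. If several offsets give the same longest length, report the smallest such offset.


Try each offset into the search buffer:
  offset=1 (pos 6, char 'a'): match length 0
  offset=2 (pos 5, char 'd'): match length 3
  offset=3 (pos 4, char 'a'): match length 0
  offset=4 (pos 3, char 'd'): match length 3
  offset=5 (pos 2, char 'b'): match length 0
  offset=6 (pos 1, char 'a'): match length 0
  offset=7 (pos 0, char 'b'): match length 0
Longest match has length 3, found at offsets 2, 4; take the smallest, offset 2.
next_char = character at position 7 + 3 = 10 -> 'a'

Best match: offset=2, length=3 (matching 'dad' starting at position 5)
LZ77 triple: (2, 3, 'a')


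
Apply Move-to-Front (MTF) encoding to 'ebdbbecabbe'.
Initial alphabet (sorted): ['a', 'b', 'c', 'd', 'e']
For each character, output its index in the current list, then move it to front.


MTF encoding:
'e': index 4 in ['a', 'b', 'c', 'd', 'e'] -> ['e', 'a', 'b', 'c', 'd']
'b': index 2 in ['e', 'a', 'b', 'c', 'd'] -> ['b', 'e', 'a', 'c', 'd']
'd': index 4 in ['b', 'e', 'a', 'c', 'd'] -> ['d', 'b', 'e', 'a', 'c']
'b': index 1 in ['d', 'b', 'e', 'a', 'c'] -> ['b', 'd', 'e', 'a', 'c']
'b': index 0 in ['b', 'd', 'e', 'a', 'c'] -> ['b', 'd', 'e', 'a', 'c']
'e': index 2 in ['b', 'd', 'e', 'a', 'c'] -> ['e', 'b', 'd', 'a', 'c']
'c': index 4 in ['e', 'b', 'd', 'a', 'c'] -> ['c', 'e', 'b', 'd', 'a']
'a': index 4 in ['c', 'e', 'b', 'd', 'a'] -> ['a', 'c', 'e', 'b', 'd']
'b': index 3 in ['a', 'c', 'e', 'b', 'd'] -> ['b', 'a', 'c', 'e', 'd']
'b': index 0 in ['b', 'a', 'c', 'e', 'd'] -> ['b', 'a', 'c', 'e', 'd']
'e': index 3 in ['b', 'a', 'c', 'e', 'd'] -> ['e', 'b', 'a', 'c', 'd']


Output: [4, 2, 4, 1, 0, 2, 4, 4, 3, 0, 3]


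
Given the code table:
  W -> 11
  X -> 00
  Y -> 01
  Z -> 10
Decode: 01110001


Decoding:
01 -> Y
11 -> W
00 -> X
01 -> Y


Result: YWXY


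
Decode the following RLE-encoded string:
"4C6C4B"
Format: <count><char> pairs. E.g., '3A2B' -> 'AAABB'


Expanding each <count><char> pair:
  4C -> 'CCCC'
  6C -> 'CCCCCC'
  4B -> 'BBBB'

Decoded = CCCCCCCCCCBBBB


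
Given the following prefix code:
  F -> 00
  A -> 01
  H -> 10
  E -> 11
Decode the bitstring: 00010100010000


Decoding step by step:
Bits 00 -> F
Bits 01 -> A
Bits 01 -> A
Bits 00 -> F
Bits 01 -> A
Bits 00 -> F
Bits 00 -> F


Decoded message: FAAFAFF


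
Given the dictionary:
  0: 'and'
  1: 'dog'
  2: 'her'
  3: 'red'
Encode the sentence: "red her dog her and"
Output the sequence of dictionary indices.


Look up each word in the dictionary:
  'red' -> 3
  'her' -> 2
  'dog' -> 1
  'her' -> 2
  'and' -> 0

Encoded: [3, 2, 1, 2, 0]


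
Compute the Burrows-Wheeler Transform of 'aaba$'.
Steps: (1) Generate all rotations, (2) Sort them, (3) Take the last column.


Rotations (sorted):
  0: $aaba -> last char: a
  1: a$aab -> last char: b
  2: aaba$ -> last char: $
  3: aba$a -> last char: a
  4: ba$aa -> last char: a


BWT = ab$aa


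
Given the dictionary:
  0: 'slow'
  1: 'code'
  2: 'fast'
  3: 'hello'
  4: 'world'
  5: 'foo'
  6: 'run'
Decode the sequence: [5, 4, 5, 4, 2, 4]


Look up each index in the dictionary:
  5 -> 'foo'
  4 -> 'world'
  5 -> 'foo'
  4 -> 'world'
  2 -> 'fast'
  4 -> 'world'

Decoded: "foo world foo world fast world"


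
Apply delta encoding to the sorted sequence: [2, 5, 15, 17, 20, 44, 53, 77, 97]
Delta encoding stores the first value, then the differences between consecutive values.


First value: 2
Deltas:
  5 - 2 = 3
  15 - 5 = 10
  17 - 15 = 2
  20 - 17 = 3
  44 - 20 = 24
  53 - 44 = 9
  77 - 53 = 24
  97 - 77 = 20


Delta encoded: [2, 3, 10, 2, 3, 24, 9, 24, 20]


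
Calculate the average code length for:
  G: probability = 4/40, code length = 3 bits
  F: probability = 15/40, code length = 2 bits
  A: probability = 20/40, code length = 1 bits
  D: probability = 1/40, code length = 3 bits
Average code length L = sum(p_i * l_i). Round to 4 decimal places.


Weighted contributions p_i * l_i:
  G: (4/40) * 3 = 12/40
  F: (15/40) * 2 = 30/40
  A: (20/40) * 1 = 20/40
  D: (1/40) * 3 = 3/40
Sum = (12 + 30 + 20 + 3)/40 = 65/40

L = 65/40 = 1.6250 bits/symbol


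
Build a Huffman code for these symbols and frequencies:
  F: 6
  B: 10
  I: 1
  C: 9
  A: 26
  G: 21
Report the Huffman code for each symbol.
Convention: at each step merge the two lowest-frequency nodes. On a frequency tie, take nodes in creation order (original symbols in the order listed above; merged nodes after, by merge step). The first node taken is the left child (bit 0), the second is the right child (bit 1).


Huffman tree construction:
Step 1: Merge I(1) + F(6) = 7
Step 2: Merge (I+F)(7) + C(9) = 16
Step 3: Merge B(10) + ((I+F)+C)(16) = 26
Step 4: Merge G(21) + A(26) = 47
Step 5: Merge (B+((I+F)+C))(26) + (G+A)(47) = 73
Read each symbol's code off the tree from the root (left child = 0, right child = 1).

Codes:
  F: 0101 (length 4)
  B: 00 (length 2)
  I: 0100 (length 4)
  C: 011 (length 3)
  A: 11 (length 2)
  G: 10 (length 2)
Average code length: 169/73 = 2.3151 bits/symbol


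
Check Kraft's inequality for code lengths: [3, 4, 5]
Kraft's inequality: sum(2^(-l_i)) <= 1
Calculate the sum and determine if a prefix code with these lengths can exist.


Sum = 2^(-3) + 2^(-4) + 2^(-5)
    = 0.125 + 0.0625 + 0.03125
    = 7/32 = 0.21875
Since 0.21875 <= 1, Kraft's inequality IS satisfied.
A prefix code with these lengths CAN exist.

Kraft sum = 0.21875. Satisfied.


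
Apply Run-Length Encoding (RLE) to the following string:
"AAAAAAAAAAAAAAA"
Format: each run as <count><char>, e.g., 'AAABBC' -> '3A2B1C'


Scanning runs left to right:
  i=0: run of 'A' x 15 -> '15A'

RLE = 15A


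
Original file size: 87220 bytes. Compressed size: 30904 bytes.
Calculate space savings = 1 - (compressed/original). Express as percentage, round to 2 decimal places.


ratio = compressed/original = 30904/87220 = 0.354322
savings = 1 - ratio = 1 - 0.354322 = 0.645678
as a percentage: 0.645678 * 100 = 64.57%

Space savings = 1 - 30904/87220 = 64.57%


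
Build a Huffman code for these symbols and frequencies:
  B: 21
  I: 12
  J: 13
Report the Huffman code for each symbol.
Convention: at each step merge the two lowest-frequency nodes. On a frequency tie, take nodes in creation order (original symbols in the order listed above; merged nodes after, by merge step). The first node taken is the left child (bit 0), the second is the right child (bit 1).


Huffman tree construction:
Step 1: Merge I(12) + J(13) = 25
Step 2: Merge B(21) + (I+J)(25) = 46
Read each symbol's code off the tree from the root (left child = 0, right child = 1).

Codes:
  B: 0 (length 1)
  I: 10 (length 2)
  J: 11 (length 2)
Average code length: 71/46 = 1.5435 bits/symbol


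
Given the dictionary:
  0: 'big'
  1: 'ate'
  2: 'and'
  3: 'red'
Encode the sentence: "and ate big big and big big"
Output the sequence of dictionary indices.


Look up each word in the dictionary:
  'and' -> 2
  'ate' -> 1
  'big' -> 0
  'big' -> 0
  'and' -> 2
  'big' -> 0
  'big' -> 0

Encoded: [2, 1, 0, 0, 2, 0, 0]


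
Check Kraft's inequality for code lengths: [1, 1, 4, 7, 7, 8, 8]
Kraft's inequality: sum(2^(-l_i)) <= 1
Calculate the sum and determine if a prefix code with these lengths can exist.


Sum = 2^(-1) + 2^(-1) + 2^(-4) + 2^(-7) + 2^(-7) + 2^(-8) + 2^(-8)
    = 0.5 + 0.5 + 0.0625 + 0.0078125 + 0.0078125 + 0.00390625 + 0.00390625
    = 278/256 = 1.0859375
Since 1.0859375 > 1, Kraft's inequality is NOT satisfied.
A prefix code with these lengths CANNOT exist.

Kraft sum = 1.0859375. Not satisfied.


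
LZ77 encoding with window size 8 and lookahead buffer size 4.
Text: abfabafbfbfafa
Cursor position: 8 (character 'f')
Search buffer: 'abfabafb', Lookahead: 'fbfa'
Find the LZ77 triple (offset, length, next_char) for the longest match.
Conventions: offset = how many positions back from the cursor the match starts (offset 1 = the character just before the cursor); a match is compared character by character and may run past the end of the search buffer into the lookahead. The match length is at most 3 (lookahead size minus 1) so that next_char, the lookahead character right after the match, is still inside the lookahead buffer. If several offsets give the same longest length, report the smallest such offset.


Try each offset into the search buffer:
  offset=1 (pos 7, char 'b'): match length 0
  offset=2 (pos 6, char 'f'): match length 3
  offset=3 (pos 5, char 'a'): match length 0
  offset=4 (pos 4, char 'b'): match length 0
  offset=5 (pos 3, char 'a'): match length 0
  offset=6 (pos 2, char 'f'): match length 1
  offset=7 (pos 1, char 'b'): match length 0
  offset=8 (pos 0, char 'a'): match length 0
Longest match has length 3 at offset 2.
next_char = character at position 8 + 3 = 11 -> 'a'

Best match: offset=2, length=3 (matching 'fbf' starting at position 6)
LZ77 triple: (2, 3, 'a')


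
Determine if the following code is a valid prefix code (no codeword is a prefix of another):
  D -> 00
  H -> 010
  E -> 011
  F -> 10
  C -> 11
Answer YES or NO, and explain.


Checking each pair (does one codeword prefix another?):
  D='00' vs H='010': no prefix
  D='00' vs E='011': no prefix
  D='00' vs F='10': no prefix
  D='00' vs C='11': no prefix
  H='010' vs D='00': no prefix
  H='010' vs E='011': no prefix
  H='010' vs F='10': no prefix
  H='010' vs C='11': no prefix
  E='011' vs D='00': no prefix
  E='011' vs H='010': no prefix
  E='011' vs F='10': no prefix
  E='011' vs C='11': no prefix
  F='10' vs D='00': no prefix
  F='10' vs H='010': no prefix
  F='10' vs E='011': no prefix
  F='10' vs C='11': no prefix
  C='11' vs D='00': no prefix
  C='11' vs H='010': no prefix
  C='11' vs E='011': no prefix
  C='11' vs F='10': no prefix
No violation found over all pairs.

YES -- this is a valid prefix code. No codeword is a prefix of any other codeword.


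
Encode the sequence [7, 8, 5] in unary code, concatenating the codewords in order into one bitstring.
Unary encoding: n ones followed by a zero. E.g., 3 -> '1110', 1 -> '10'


Encode each number as n ones followed by a terminating 0:
  7 -> 11111110 (8 bits)
  8 -> 111111110 (9 bits)
  5 -> 111110 (6 bits)
Total length = 8 + 9 + 6 = 23 bits.

Unary([7, 8, 5]) = 11111110111111110111110 (23 bits)


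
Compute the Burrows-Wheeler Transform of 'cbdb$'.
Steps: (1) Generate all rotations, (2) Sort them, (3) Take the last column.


Rotations (sorted):
  0: $cbdb -> last char: b
  1: b$cbd -> last char: d
  2: bdb$c -> last char: c
  3: cbdb$ -> last char: $
  4: db$cb -> last char: b


BWT = bdc$b


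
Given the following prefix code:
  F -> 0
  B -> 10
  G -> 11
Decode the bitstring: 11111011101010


Decoding step by step:
Bits 11 -> G
Bits 11 -> G
Bits 10 -> B
Bits 11 -> G
Bits 10 -> B
Bits 10 -> B
Bits 10 -> B


Decoded message: GGBGBBB


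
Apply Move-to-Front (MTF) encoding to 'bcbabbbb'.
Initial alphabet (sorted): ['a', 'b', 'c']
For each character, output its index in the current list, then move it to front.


MTF encoding:
'b': index 1 in ['a', 'b', 'c'] -> ['b', 'a', 'c']
'c': index 2 in ['b', 'a', 'c'] -> ['c', 'b', 'a']
'b': index 1 in ['c', 'b', 'a'] -> ['b', 'c', 'a']
'a': index 2 in ['b', 'c', 'a'] -> ['a', 'b', 'c']
'b': index 1 in ['a', 'b', 'c'] -> ['b', 'a', 'c']
'b': index 0 in ['b', 'a', 'c'] -> ['b', 'a', 'c']
'b': index 0 in ['b', 'a', 'c'] -> ['b', 'a', 'c']
'b': index 0 in ['b', 'a', 'c'] -> ['b', 'a', 'c']


Output: [1, 2, 1, 2, 1, 0, 0, 0]


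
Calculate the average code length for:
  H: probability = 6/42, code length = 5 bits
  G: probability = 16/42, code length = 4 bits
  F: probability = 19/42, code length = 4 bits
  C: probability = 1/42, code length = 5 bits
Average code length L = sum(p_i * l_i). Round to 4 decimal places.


Weighted contributions p_i * l_i:
  H: (6/42) * 5 = 30/42
  G: (16/42) * 4 = 64/42
  F: (19/42) * 4 = 76/42
  C: (1/42) * 5 = 5/42
Sum = (30 + 64 + 76 + 5)/42 = 175/42

L = 175/42 = 4.1667 bits/symbol


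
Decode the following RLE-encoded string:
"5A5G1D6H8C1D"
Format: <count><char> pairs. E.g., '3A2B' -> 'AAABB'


Expanding each <count><char> pair:
  5A -> 'AAAAA'
  5G -> 'GGGGG'
  1D -> 'D'
  6H -> 'HHHHHH'
  8C -> 'CCCCCCCC'
  1D -> 'D'

Decoded = AAAAAGGGGGDHHHHHHCCCCCCCCD


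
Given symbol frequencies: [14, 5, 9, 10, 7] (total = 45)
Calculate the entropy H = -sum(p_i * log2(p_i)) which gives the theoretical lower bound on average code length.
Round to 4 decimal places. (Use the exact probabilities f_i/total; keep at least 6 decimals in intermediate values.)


Per-symbol terms -p_i * log2(p_i) with p_i = f_i/45:
  p = 14/45 = 0.311111: log2(p) = -1.684498, -p*log2(p) = 0.524066
  p = 5/45 = 0.111111: log2(p) = -3.169925, -p*log2(p) = 0.352214
  p = 9/45 = 0.200000: log2(p) = -2.321928, -p*log2(p) = 0.464386
  p = 10/45 = 0.222222: log2(p) = -2.169925, -p*log2(p) = 0.482206
  p = 7/45 = 0.155556: log2(p) = -2.684498, -p*log2(p) = 0.417589
H = 0.524066 + 0.352214 + 0.464386 + 0.482206 + 0.417589 = 2.240461

H = 2.2405 bits/symbol


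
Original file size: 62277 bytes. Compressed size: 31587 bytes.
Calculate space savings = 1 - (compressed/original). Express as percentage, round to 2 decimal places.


ratio = compressed/original = 31587/62277 = 0.507202
savings = 1 - ratio = 1 - 0.507202 = 0.492798
as a percentage: 0.492798 * 100 = 49.28%

Space savings = 1 - 31587/62277 = 49.28%


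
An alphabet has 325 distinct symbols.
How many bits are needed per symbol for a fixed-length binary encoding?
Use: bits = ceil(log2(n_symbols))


log2(325) = 8.3443
Bracket: 2^8 = 256 < 325 <= 2^9 = 512
So ceil(log2(325)) = 9

bits = ceil(log2(325)) = ceil(8.3443) = 9 bits


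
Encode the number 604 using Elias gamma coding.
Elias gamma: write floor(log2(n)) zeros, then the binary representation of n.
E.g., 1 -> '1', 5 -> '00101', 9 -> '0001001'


num_bits = floor(log2(604)) + 1 = 10
leading_zeros = num_bits - 1 = 9
binary(604) = 1001011100

Elias gamma(604) = '000000000' + '1001011100' = 0000000001001011100 (19 bits)


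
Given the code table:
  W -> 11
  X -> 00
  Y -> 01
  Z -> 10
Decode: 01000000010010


Decoding:
01 -> Y
00 -> X
00 -> X
00 -> X
01 -> Y
00 -> X
10 -> Z


Result: YXXXYXZ


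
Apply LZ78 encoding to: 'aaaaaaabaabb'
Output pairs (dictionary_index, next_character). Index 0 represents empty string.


LZ78 encoding steps:
Dictionary: {0: ''}
Step 1: w='' (idx 0), next='a' -> output (0, 'a'), add 'a' as idx 1
Step 2: w='a' (idx 1), next='a' -> output (1, 'a'), add 'aa' as idx 2
Step 3: w='aa' (idx 2), next='a' -> output (2, 'a'), add 'aaa' as idx 3
Step 4: w='a' (idx 1), next='b' -> output (1, 'b'), add 'ab' as idx 4
Step 5: w='aa' (idx 2), next='b' -> output (2, 'b'), add 'aab' as idx 5
Step 6: w='' (idx 0), next='b' -> output (0, 'b'), add 'b' as idx 6


Encoded: [(0, 'a'), (1, 'a'), (2, 'a'), (1, 'b'), (2, 'b'), (0, 'b')]


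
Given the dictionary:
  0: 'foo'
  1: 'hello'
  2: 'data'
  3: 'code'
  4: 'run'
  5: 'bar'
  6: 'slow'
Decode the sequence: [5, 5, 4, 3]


Look up each index in the dictionary:
  5 -> 'bar'
  5 -> 'bar'
  4 -> 'run'
  3 -> 'code'

Decoded: "bar bar run code"


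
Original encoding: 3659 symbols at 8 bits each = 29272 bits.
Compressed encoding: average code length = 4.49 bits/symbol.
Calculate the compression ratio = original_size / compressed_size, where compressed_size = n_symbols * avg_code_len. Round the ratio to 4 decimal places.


original_size = n_symbols * orig_bits = 3659 * 8 = 29272 bits
compressed_size = n_symbols * avg_code_len = 3659 * 4.49 = 16428.91 bits
ratio = original_size / compressed_size = 29272 / 16428.91 = 1.7817

Compression ratio = 1.7817


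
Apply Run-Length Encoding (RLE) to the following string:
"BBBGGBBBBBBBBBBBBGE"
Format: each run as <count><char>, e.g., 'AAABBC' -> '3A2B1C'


Scanning runs left to right:
  i=0: run of 'B' x 3 -> '3B'
  i=3: run of 'G' x 2 -> '2G'
  i=5: run of 'B' x 12 -> '12B'
  i=17: run of 'G' x 1 -> '1G'
  i=18: run of 'E' x 1 -> '1E'

RLE = 3B2G12B1G1E


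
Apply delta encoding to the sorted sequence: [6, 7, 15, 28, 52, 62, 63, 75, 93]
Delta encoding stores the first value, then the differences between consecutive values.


First value: 6
Deltas:
  7 - 6 = 1
  15 - 7 = 8
  28 - 15 = 13
  52 - 28 = 24
  62 - 52 = 10
  63 - 62 = 1
  75 - 63 = 12
  93 - 75 = 18


Delta encoded: [6, 1, 8, 13, 24, 10, 1, 12, 18]


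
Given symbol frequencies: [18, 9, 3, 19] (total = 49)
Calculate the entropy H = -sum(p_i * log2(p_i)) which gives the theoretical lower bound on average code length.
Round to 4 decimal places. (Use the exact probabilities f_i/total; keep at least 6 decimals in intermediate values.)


Per-symbol terms -p_i * log2(p_i) with p_i = f_i/49:
  p = 18/49 = 0.367347: log2(p) = -1.444785, -p*log2(p) = 0.530737
  p = 9/49 = 0.183673: log2(p) = -2.444785, -p*log2(p) = 0.449042
  p = 3/49 = 0.061224: log2(p) = -4.029747, -p*log2(p) = 0.246719
  p = 19/49 = 0.387755: log2(p) = -1.366782, -p*log2(p) = 0.529977
H = 0.530737 + 0.449042 + 0.246719 + 0.529977 = 1.756475

H = 1.7565 bits/symbol


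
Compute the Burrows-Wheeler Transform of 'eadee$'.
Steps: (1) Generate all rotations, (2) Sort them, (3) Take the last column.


Rotations (sorted):
  0: $eadee -> last char: e
  1: adee$e -> last char: e
  2: dee$ea -> last char: a
  3: e$eade -> last char: e
  4: eadee$ -> last char: $
  5: ee$ead -> last char: d


BWT = eeae$d


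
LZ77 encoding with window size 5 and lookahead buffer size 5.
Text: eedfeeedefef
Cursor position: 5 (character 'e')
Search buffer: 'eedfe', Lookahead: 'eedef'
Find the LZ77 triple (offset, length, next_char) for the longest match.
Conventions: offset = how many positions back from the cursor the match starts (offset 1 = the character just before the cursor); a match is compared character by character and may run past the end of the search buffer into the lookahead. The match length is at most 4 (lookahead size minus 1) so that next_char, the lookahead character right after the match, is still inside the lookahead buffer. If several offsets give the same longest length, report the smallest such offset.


Try each offset into the search buffer:
  offset=1 (pos 4, char 'e'): match length 2
  offset=2 (pos 3, char 'f'): match length 0
  offset=3 (pos 2, char 'd'): match length 0
  offset=4 (pos 1, char 'e'): match length 1
  offset=5 (pos 0, char 'e'): match length 3
Longest match has length 3 at offset 5.
next_char = character at position 5 + 3 = 8 -> 'e'

Best match: offset=5, length=3 (matching 'eed' starting at position 0)
LZ77 triple: (5, 3, 'e')


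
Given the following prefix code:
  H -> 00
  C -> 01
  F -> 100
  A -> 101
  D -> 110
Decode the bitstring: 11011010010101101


Decoding step by step:
Bits 110 -> D
Bits 110 -> D
Bits 100 -> F
Bits 101 -> A
Bits 01 -> C
Bits 101 -> A


Decoded message: DDFACA


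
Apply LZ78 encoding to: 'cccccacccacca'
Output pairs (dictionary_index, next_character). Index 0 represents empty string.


LZ78 encoding steps:
Dictionary: {0: ''}
Step 1: w='' (idx 0), next='c' -> output (0, 'c'), add 'c' as idx 1
Step 2: w='c' (idx 1), next='c' -> output (1, 'c'), add 'cc' as idx 2
Step 3: w='cc' (idx 2), next='a' -> output (2, 'a'), add 'cca' as idx 3
Step 4: w='cc' (idx 2), next='c' -> output (2, 'c'), add 'ccc' as idx 4
Step 5: w='' (idx 0), next='a' -> output (0, 'a'), add 'a' as idx 5
Step 6: w='cca' (idx 3), end of input -> output (3, '')


Encoded: [(0, 'c'), (1, 'c'), (2, 'a'), (2, 'c'), (0, 'a'), (3, '')]


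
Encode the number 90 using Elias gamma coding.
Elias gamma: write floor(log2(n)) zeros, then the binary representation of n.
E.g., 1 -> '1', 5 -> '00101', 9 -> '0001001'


num_bits = floor(log2(90)) + 1 = 7
leading_zeros = num_bits - 1 = 6
binary(90) = 1011010

Elias gamma(90) = '000000' + '1011010' = 0000001011010 (13 bits)


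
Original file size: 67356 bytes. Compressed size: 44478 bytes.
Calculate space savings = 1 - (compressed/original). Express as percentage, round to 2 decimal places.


ratio = compressed/original = 44478/67356 = 0.660342
savings = 1 - ratio = 1 - 0.660342 = 0.339658
as a percentage: 0.339658 * 100 = 33.97%

Space savings = 1 - 44478/67356 = 33.97%


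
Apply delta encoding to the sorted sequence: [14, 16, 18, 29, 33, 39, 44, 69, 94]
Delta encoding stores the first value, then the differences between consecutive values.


First value: 14
Deltas:
  16 - 14 = 2
  18 - 16 = 2
  29 - 18 = 11
  33 - 29 = 4
  39 - 33 = 6
  44 - 39 = 5
  69 - 44 = 25
  94 - 69 = 25


Delta encoded: [14, 2, 2, 11, 4, 6, 5, 25, 25]


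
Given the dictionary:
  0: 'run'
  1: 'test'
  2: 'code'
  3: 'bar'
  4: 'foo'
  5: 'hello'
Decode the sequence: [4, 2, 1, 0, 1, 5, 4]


Look up each index in the dictionary:
  4 -> 'foo'
  2 -> 'code'
  1 -> 'test'
  0 -> 'run'
  1 -> 'test'
  5 -> 'hello'
  4 -> 'foo'

Decoded: "foo code test run test hello foo"


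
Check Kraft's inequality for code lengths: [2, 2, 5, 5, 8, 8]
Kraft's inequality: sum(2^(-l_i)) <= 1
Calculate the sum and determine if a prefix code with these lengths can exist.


Sum = 2^(-2) + 2^(-2) + 2^(-5) + 2^(-5) + 2^(-8) + 2^(-8)
    = 0.25 + 0.25 + 0.03125 + 0.03125 + 0.00390625 + 0.00390625
    = 146/256 = 0.5703125
Since 0.5703125 <= 1, Kraft's inequality IS satisfied.
A prefix code with these lengths CAN exist.

Kraft sum = 0.5703125. Satisfied.


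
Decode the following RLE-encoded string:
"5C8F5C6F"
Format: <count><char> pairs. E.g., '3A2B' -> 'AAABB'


Expanding each <count><char> pair:
  5C -> 'CCCCC'
  8F -> 'FFFFFFFF'
  5C -> 'CCCCC'
  6F -> 'FFFFFF'

Decoded = CCCCCFFFFFFFFCCCCCFFFFFF


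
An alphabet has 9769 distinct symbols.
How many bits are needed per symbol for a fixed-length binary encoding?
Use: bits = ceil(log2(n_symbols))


log2(9769) = 13.254
Bracket: 2^13 = 8192 < 9769 <= 2^14 = 16384
So ceil(log2(9769)) = 14

bits = ceil(log2(9769)) = ceil(13.254) = 14 bits


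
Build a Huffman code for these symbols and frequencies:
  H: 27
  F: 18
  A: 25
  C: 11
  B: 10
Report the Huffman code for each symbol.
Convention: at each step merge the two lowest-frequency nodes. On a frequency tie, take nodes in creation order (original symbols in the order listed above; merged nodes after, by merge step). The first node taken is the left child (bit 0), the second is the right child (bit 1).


Huffman tree construction:
Step 1: Merge B(10) + C(11) = 21
Step 2: Merge F(18) + (B+C)(21) = 39
Step 3: Merge A(25) + H(27) = 52
Step 4: Merge (F+(B+C))(39) + (A+H)(52) = 91
Read each symbol's code off the tree from the root (left child = 0, right child = 1).

Codes:
  H: 11 (length 2)
  F: 00 (length 2)
  A: 10 (length 2)
  C: 011 (length 3)
  B: 010 (length 3)
Average code length: 203/91 = 2.2308 bits/symbol


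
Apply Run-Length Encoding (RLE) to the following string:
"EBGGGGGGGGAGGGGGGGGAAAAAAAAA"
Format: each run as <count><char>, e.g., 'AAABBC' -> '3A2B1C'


Scanning runs left to right:
  i=0: run of 'E' x 1 -> '1E'
  i=1: run of 'B' x 1 -> '1B'
  i=2: run of 'G' x 8 -> '8G'
  i=10: run of 'A' x 1 -> '1A'
  i=11: run of 'G' x 8 -> '8G'
  i=19: run of 'A' x 9 -> '9A'

RLE = 1E1B8G1A8G9A


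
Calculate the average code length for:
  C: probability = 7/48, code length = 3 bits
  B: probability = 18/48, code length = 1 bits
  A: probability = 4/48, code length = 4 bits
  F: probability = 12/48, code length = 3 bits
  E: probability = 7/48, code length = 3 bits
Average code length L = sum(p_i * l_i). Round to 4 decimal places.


Weighted contributions p_i * l_i:
  C: (7/48) * 3 = 21/48
  B: (18/48) * 1 = 18/48
  A: (4/48) * 4 = 16/48
  F: (12/48) * 3 = 36/48
  E: (7/48) * 3 = 21/48
Sum = (21 + 18 + 16 + 36 + 21)/48 = 112/48

L = 112/48 = 2.3333 bits/symbol


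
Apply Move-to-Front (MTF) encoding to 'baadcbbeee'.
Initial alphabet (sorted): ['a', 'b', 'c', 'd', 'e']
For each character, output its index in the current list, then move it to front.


MTF encoding:
'b': index 1 in ['a', 'b', 'c', 'd', 'e'] -> ['b', 'a', 'c', 'd', 'e']
'a': index 1 in ['b', 'a', 'c', 'd', 'e'] -> ['a', 'b', 'c', 'd', 'e']
'a': index 0 in ['a', 'b', 'c', 'd', 'e'] -> ['a', 'b', 'c', 'd', 'e']
'd': index 3 in ['a', 'b', 'c', 'd', 'e'] -> ['d', 'a', 'b', 'c', 'e']
'c': index 3 in ['d', 'a', 'b', 'c', 'e'] -> ['c', 'd', 'a', 'b', 'e']
'b': index 3 in ['c', 'd', 'a', 'b', 'e'] -> ['b', 'c', 'd', 'a', 'e']
'b': index 0 in ['b', 'c', 'd', 'a', 'e'] -> ['b', 'c', 'd', 'a', 'e']
'e': index 4 in ['b', 'c', 'd', 'a', 'e'] -> ['e', 'b', 'c', 'd', 'a']
'e': index 0 in ['e', 'b', 'c', 'd', 'a'] -> ['e', 'b', 'c', 'd', 'a']
'e': index 0 in ['e', 'b', 'c', 'd', 'a'] -> ['e', 'b', 'c', 'd', 'a']


Output: [1, 1, 0, 3, 3, 3, 0, 4, 0, 0]


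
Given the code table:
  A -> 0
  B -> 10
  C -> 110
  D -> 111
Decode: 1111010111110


Decoding:
111 -> D
10 -> B
10 -> B
111 -> D
110 -> C


Result: DBBDC


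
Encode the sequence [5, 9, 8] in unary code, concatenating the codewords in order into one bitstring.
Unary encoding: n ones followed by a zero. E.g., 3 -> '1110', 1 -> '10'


Encode each number as n ones followed by a terminating 0:
  5 -> 111110 (6 bits)
  9 -> 1111111110 (10 bits)
  8 -> 111111110 (9 bits)
Total length = 6 + 10 + 9 = 25 bits.

Unary([5, 9, 8]) = 1111101111111110111111110 (25 bits)


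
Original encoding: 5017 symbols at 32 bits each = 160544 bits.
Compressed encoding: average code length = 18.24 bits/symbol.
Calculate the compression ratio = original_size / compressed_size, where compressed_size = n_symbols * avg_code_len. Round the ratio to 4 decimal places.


original_size = n_symbols * orig_bits = 5017 * 32 = 160544 bits
compressed_size = n_symbols * avg_code_len = 5017 * 18.24 = 91510.08 bits
ratio = original_size / compressed_size = 160544 / 91510.08 = 1.7544

Compression ratio = 1.7544


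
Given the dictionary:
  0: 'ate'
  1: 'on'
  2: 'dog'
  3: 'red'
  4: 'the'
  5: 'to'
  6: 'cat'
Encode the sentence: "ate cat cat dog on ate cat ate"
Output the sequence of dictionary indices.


Look up each word in the dictionary:
  'ate' -> 0
  'cat' -> 6
  'cat' -> 6
  'dog' -> 2
  'on' -> 1
  'ate' -> 0
  'cat' -> 6
  'ate' -> 0

Encoded: [0, 6, 6, 2, 1, 0, 6, 0]


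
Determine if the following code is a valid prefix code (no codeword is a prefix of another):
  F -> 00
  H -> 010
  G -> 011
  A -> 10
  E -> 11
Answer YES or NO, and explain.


Checking each pair (does one codeword prefix another?):
  F='00' vs H='010': no prefix
  F='00' vs G='011': no prefix
  F='00' vs A='10': no prefix
  F='00' vs E='11': no prefix
  H='010' vs F='00': no prefix
  H='010' vs G='011': no prefix
  H='010' vs A='10': no prefix
  H='010' vs E='11': no prefix
  G='011' vs F='00': no prefix
  G='011' vs H='010': no prefix
  G='011' vs A='10': no prefix
  G='011' vs E='11': no prefix
  A='10' vs F='00': no prefix
  A='10' vs H='010': no prefix
  A='10' vs G='011': no prefix
  A='10' vs E='11': no prefix
  E='11' vs F='00': no prefix
  E='11' vs H='010': no prefix
  E='11' vs G='011': no prefix
  E='11' vs A='10': no prefix
No violation found over all pairs.

YES -- this is a valid prefix code. No codeword is a prefix of any other codeword.


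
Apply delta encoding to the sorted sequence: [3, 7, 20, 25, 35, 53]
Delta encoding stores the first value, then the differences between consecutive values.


First value: 3
Deltas:
  7 - 3 = 4
  20 - 7 = 13
  25 - 20 = 5
  35 - 25 = 10
  53 - 35 = 18


Delta encoded: [3, 4, 13, 5, 10, 18]


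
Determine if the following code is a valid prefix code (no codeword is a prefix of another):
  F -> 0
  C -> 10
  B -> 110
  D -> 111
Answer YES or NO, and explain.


Checking each pair (does one codeword prefix another?):
  F='0' vs C='10': no prefix
  F='0' vs B='110': no prefix
  F='0' vs D='111': no prefix
  C='10' vs F='0': no prefix
  C='10' vs B='110': no prefix
  C='10' vs D='111': no prefix
  B='110' vs F='0': no prefix
  B='110' vs C='10': no prefix
  B='110' vs D='111': no prefix
  D='111' vs F='0': no prefix
  D='111' vs C='10': no prefix
  D='111' vs B='110': no prefix
No violation found over all pairs.

YES -- this is a valid prefix code. No codeword is a prefix of any other codeword.


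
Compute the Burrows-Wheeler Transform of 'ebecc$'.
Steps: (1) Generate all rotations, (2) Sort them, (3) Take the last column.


Rotations (sorted):
  0: $ebecc -> last char: c
  1: becc$e -> last char: e
  2: c$ebec -> last char: c
  3: cc$ebe -> last char: e
  4: ebecc$ -> last char: $
  5: ecc$eb -> last char: b


BWT = cece$b


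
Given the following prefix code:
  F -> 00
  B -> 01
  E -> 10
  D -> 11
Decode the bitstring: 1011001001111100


Decoding step by step:
Bits 10 -> E
Bits 11 -> D
Bits 00 -> F
Bits 10 -> E
Bits 01 -> B
Bits 11 -> D
Bits 11 -> D
Bits 00 -> F


Decoded message: EDFEBDDF


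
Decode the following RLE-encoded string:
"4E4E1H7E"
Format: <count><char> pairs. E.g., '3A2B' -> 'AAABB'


Expanding each <count><char> pair:
  4E -> 'EEEE'
  4E -> 'EEEE'
  1H -> 'H'
  7E -> 'EEEEEEE'

Decoded = EEEEEEEEHEEEEEEE


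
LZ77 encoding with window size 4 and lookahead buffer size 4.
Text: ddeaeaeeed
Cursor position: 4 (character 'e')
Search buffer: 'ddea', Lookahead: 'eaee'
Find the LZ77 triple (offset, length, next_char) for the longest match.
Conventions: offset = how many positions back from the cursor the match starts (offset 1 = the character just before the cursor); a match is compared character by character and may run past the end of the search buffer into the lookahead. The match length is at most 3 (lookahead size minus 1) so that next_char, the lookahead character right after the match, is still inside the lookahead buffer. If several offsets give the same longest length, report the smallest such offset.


Try each offset into the search buffer:
  offset=1 (pos 3, char 'a'): match length 0
  offset=2 (pos 2, char 'e'): match length 3
  offset=3 (pos 1, char 'd'): match length 0
  offset=4 (pos 0, char 'd'): match length 0
Longest match has length 3 at offset 2.
next_char = character at position 4 + 3 = 7 -> 'e'

Best match: offset=2, length=3 (matching 'eae' starting at position 2)
LZ77 triple: (2, 3, 'e')


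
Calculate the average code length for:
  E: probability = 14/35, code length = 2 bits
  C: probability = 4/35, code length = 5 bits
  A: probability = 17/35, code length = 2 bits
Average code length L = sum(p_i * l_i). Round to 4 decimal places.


Weighted contributions p_i * l_i:
  E: (14/35) * 2 = 28/35
  C: (4/35) * 5 = 20/35
  A: (17/35) * 2 = 34/35
Sum = (28 + 20 + 34)/35 = 82/35

L = 82/35 = 2.3429 bits/symbol


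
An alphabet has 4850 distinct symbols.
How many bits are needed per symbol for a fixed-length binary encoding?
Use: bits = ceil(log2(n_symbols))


log2(4850) = 12.2438
Bracket: 2^12 = 4096 < 4850 <= 2^13 = 8192
So ceil(log2(4850)) = 13

bits = ceil(log2(4850)) = ceil(12.2438) = 13 bits


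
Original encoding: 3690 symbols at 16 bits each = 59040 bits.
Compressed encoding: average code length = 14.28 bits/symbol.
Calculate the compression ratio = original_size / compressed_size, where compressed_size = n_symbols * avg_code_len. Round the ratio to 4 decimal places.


original_size = n_symbols * orig_bits = 3690 * 16 = 59040 bits
compressed_size = n_symbols * avg_code_len = 3690 * 14.28 = 52693.2 bits
ratio = original_size / compressed_size = 59040 / 52693.2 = 1.1204

Compression ratio = 1.1204


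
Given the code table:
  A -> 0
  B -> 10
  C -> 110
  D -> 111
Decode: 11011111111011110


Decoding:
110 -> C
111 -> D
111 -> D
110 -> C
111 -> D
10 -> B


Result: CDDCDB


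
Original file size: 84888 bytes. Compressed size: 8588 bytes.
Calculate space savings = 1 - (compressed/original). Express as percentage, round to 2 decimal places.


ratio = compressed/original = 8588/84888 = 0.101169
savings = 1 - ratio = 1 - 0.101169 = 0.898831
as a percentage: 0.898831 * 100 = 89.88%

Space savings = 1 - 8588/84888 = 89.88%


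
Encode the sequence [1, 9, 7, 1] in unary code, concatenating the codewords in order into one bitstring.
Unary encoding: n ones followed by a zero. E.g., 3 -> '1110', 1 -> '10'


Encode each number as n ones followed by a terminating 0:
  1 -> 10 (2 bits)
  9 -> 1111111110 (10 bits)
  7 -> 11111110 (8 bits)
  1 -> 10 (2 bits)
Total length = 2 + 10 + 8 + 2 = 22 bits.

Unary([1, 9, 7, 1]) = 1011111111101111111010 (22 bits)


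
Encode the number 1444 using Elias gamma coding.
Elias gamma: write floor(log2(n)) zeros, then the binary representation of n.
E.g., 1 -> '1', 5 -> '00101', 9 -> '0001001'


num_bits = floor(log2(1444)) + 1 = 11
leading_zeros = num_bits - 1 = 10
binary(1444) = 10110100100

Elias gamma(1444) = '0000000000' + '10110100100' = 000000000010110100100 (21 bits)


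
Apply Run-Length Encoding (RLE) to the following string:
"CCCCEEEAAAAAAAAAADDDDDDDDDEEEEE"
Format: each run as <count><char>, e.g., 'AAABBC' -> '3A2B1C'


Scanning runs left to right:
  i=0: run of 'C' x 4 -> '4C'
  i=4: run of 'E' x 3 -> '3E'
  i=7: run of 'A' x 10 -> '10A'
  i=17: run of 'D' x 9 -> '9D'
  i=26: run of 'E' x 5 -> '5E'

RLE = 4C3E10A9D5E


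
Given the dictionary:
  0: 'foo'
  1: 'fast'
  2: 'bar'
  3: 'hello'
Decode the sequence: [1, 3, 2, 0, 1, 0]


Look up each index in the dictionary:
  1 -> 'fast'
  3 -> 'hello'
  2 -> 'bar'
  0 -> 'foo'
  1 -> 'fast'
  0 -> 'foo'

Decoded: "fast hello bar foo fast foo"


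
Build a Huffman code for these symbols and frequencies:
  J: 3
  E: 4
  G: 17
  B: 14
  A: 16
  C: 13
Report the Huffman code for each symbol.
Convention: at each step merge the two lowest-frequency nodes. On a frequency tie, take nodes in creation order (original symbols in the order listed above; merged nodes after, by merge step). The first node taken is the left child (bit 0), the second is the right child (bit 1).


Huffman tree construction:
Step 1: Merge J(3) + E(4) = 7
Step 2: Merge (J+E)(7) + C(13) = 20
Step 3: Merge B(14) + A(16) = 30
Step 4: Merge G(17) + ((J+E)+C)(20) = 37
Step 5: Merge (B+A)(30) + (G+((J+E)+C))(37) = 67
Read each symbol's code off the tree from the root (left child = 0, right child = 1).

Codes:
  J: 1100 (length 4)
  E: 1101 (length 4)
  G: 10 (length 2)
  B: 00 (length 2)
  A: 01 (length 2)
  C: 111 (length 3)
Average code length: 161/67 = 2.4030 bits/symbol


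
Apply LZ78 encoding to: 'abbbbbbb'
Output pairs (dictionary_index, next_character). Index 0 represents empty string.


LZ78 encoding steps:
Dictionary: {0: ''}
Step 1: w='' (idx 0), next='a' -> output (0, 'a'), add 'a' as idx 1
Step 2: w='' (idx 0), next='b' -> output (0, 'b'), add 'b' as idx 2
Step 3: w='b' (idx 2), next='b' -> output (2, 'b'), add 'bb' as idx 3
Step 4: w='bb' (idx 3), next='b' -> output (3, 'b'), add 'bbb' as idx 4
Step 5: w='b' (idx 2), end of input -> output (2, '')


Encoded: [(0, 'a'), (0, 'b'), (2, 'b'), (3, 'b'), (2, '')]


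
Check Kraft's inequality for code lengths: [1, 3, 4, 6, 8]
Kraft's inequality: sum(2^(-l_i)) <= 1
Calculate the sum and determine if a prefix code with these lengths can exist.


Sum = 2^(-1) + 2^(-3) + 2^(-4) + 2^(-6) + 2^(-8)
    = 0.5 + 0.125 + 0.0625 + 0.015625 + 0.00390625
    = 181/256 = 0.70703125
Since 0.70703125 <= 1, Kraft's inequality IS satisfied.
A prefix code with these lengths CAN exist.

Kraft sum = 0.70703125. Satisfied.


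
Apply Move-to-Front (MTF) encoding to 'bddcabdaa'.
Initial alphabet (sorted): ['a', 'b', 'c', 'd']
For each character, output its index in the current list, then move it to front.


MTF encoding:
'b': index 1 in ['a', 'b', 'c', 'd'] -> ['b', 'a', 'c', 'd']
'd': index 3 in ['b', 'a', 'c', 'd'] -> ['d', 'b', 'a', 'c']
'd': index 0 in ['d', 'b', 'a', 'c'] -> ['d', 'b', 'a', 'c']
'c': index 3 in ['d', 'b', 'a', 'c'] -> ['c', 'd', 'b', 'a']
'a': index 3 in ['c', 'd', 'b', 'a'] -> ['a', 'c', 'd', 'b']
'b': index 3 in ['a', 'c', 'd', 'b'] -> ['b', 'a', 'c', 'd']
'd': index 3 in ['b', 'a', 'c', 'd'] -> ['d', 'b', 'a', 'c']
'a': index 2 in ['d', 'b', 'a', 'c'] -> ['a', 'd', 'b', 'c']
'a': index 0 in ['a', 'd', 'b', 'c'] -> ['a', 'd', 'b', 'c']


Output: [1, 3, 0, 3, 3, 3, 3, 2, 0]


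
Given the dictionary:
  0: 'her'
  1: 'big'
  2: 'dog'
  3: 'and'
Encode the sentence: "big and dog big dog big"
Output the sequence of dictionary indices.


Look up each word in the dictionary:
  'big' -> 1
  'and' -> 3
  'dog' -> 2
  'big' -> 1
  'dog' -> 2
  'big' -> 1

Encoded: [1, 3, 2, 1, 2, 1]


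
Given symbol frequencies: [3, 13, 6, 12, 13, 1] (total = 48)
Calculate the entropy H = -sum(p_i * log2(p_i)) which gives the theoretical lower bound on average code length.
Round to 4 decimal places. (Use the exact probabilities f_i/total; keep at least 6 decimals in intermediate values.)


Per-symbol terms -p_i * log2(p_i) with p_i = f_i/48:
  p = 3/48 = 0.062500: log2(p) = -4.000000, -p*log2(p) = 0.250000
  p = 13/48 = 0.270833: log2(p) = -1.884523, -p*log2(p) = 0.510392
  p = 6/48 = 0.125000: log2(p) = -3.000000, -p*log2(p) = 0.375000
  p = 12/48 = 0.250000: log2(p) = -2.000000, -p*log2(p) = 0.500000
  p = 13/48 = 0.270833: log2(p) = -1.884523, -p*log2(p) = 0.510392
  p = 1/48 = 0.020833: log2(p) = -5.584963, -p*log2(p) = 0.116353
H = 0.250000 + 0.510392 + 0.375000 + 0.500000 + 0.510392 + 0.116353 = 2.262137

H = 2.2621 bits/symbol
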